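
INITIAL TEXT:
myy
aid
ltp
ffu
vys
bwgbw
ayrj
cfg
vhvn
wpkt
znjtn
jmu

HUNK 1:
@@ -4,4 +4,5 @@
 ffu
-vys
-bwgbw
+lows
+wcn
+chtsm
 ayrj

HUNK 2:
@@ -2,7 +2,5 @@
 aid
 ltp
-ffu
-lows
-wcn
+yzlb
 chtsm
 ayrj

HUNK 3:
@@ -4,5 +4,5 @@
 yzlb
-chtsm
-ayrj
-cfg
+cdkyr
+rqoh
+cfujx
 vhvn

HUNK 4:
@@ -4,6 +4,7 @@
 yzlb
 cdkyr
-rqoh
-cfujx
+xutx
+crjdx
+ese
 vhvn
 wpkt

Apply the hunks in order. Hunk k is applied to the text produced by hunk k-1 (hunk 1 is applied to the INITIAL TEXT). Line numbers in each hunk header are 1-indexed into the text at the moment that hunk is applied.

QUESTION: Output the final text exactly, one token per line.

Hunk 1: at line 4 remove [vys,bwgbw] add [lows,wcn,chtsm] -> 13 lines: myy aid ltp ffu lows wcn chtsm ayrj cfg vhvn wpkt znjtn jmu
Hunk 2: at line 2 remove [ffu,lows,wcn] add [yzlb] -> 11 lines: myy aid ltp yzlb chtsm ayrj cfg vhvn wpkt znjtn jmu
Hunk 3: at line 4 remove [chtsm,ayrj,cfg] add [cdkyr,rqoh,cfujx] -> 11 lines: myy aid ltp yzlb cdkyr rqoh cfujx vhvn wpkt znjtn jmu
Hunk 4: at line 4 remove [rqoh,cfujx] add [xutx,crjdx,ese] -> 12 lines: myy aid ltp yzlb cdkyr xutx crjdx ese vhvn wpkt znjtn jmu

Answer: myy
aid
ltp
yzlb
cdkyr
xutx
crjdx
ese
vhvn
wpkt
znjtn
jmu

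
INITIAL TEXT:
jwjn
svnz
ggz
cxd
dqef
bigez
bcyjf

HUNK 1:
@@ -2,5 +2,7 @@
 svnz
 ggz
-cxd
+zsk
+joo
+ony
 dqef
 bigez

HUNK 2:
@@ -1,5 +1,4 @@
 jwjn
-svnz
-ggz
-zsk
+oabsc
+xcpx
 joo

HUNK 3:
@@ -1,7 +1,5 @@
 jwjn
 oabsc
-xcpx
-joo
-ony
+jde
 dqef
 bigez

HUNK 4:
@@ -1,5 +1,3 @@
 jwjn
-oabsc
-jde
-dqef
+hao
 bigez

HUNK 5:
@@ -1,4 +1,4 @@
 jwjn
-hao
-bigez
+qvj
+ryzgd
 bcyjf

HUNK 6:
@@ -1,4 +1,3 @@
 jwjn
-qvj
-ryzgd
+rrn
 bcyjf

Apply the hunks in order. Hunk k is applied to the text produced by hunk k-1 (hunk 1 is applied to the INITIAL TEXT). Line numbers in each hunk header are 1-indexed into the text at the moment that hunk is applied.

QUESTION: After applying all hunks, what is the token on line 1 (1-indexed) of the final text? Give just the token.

Answer: jwjn

Derivation:
Hunk 1: at line 2 remove [cxd] add [zsk,joo,ony] -> 9 lines: jwjn svnz ggz zsk joo ony dqef bigez bcyjf
Hunk 2: at line 1 remove [svnz,ggz,zsk] add [oabsc,xcpx] -> 8 lines: jwjn oabsc xcpx joo ony dqef bigez bcyjf
Hunk 3: at line 1 remove [xcpx,joo,ony] add [jde] -> 6 lines: jwjn oabsc jde dqef bigez bcyjf
Hunk 4: at line 1 remove [oabsc,jde,dqef] add [hao] -> 4 lines: jwjn hao bigez bcyjf
Hunk 5: at line 1 remove [hao,bigez] add [qvj,ryzgd] -> 4 lines: jwjn qvj ryzgd bcyjf
Hunk 6: at line 1 remove [qvj,ryzgd] add [rrn] -> 3 lines: jwjn rrn bcyjf
Final line 1: jwjn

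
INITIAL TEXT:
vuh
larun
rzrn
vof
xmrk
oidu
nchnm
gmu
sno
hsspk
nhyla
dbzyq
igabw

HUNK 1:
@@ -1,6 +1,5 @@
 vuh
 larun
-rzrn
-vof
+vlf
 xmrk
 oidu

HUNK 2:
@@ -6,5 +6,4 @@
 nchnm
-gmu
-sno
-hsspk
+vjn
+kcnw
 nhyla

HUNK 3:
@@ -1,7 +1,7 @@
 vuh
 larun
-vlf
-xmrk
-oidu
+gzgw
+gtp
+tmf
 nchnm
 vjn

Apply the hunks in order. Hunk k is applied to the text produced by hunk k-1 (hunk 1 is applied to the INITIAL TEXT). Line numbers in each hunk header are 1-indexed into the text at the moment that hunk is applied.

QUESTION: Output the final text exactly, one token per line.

Answer: vuh
larun
gzgw
gtp
tmf
nchnm
vjn
kcnw
nhyla
dbzyq
igabw

Derivation:
Hunk 1: at line 1 remove [rzrn,vof] add [vlf] -> 12 lines: vuh larun vlf xmrk oidu nchnm gmu sno hsspk nhyla dbzyq igabw
Hunk 2: at line 6 remove [gmu,sno,hsspk] add [vjn,kcnw] -> 11 lines: vuh larun vlf xmrk oidu nchnm vjn kcnw nhyla dbzyq igabw
Hunk 3: at line 1 remove [vlf,xmrk,oidu] add [gzgw,gtp,tmf] -> 11 lines: vuh larun gzgw gtp tmf nchnm vjn kcnw nhyla dbzyq igabw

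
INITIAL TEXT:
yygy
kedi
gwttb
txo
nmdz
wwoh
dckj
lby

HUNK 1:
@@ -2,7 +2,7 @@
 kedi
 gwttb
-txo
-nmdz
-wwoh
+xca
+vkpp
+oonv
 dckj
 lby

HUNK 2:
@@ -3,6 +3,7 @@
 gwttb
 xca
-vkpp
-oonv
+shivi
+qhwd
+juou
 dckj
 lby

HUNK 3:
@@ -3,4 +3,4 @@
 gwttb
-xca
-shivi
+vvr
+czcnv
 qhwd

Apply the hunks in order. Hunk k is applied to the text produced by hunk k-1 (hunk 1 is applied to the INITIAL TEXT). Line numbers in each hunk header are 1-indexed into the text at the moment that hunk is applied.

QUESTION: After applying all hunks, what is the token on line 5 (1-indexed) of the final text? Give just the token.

Answer: czcnv

Derivation:
Hunk 1: at line 2 remove [txo,nmdz,wwoh] add [xca,vkpp,oonv] -> 8 lines: yygy kedi gwttb xca vkpp oonv dckj lby
Hunk 2: at line 3 remove [vkpp,oonv] add [shivi,qhwd,juou] -> 9 lines: yygy kedi gwttb xca shivi qhwd juou dckj lby
Hunk 3: at line 3 remove [xca,shivi] add [vvr,czcnv] -> 9 lines: yygy kedi gwttb vvr czcnv qhwd juou dckj lby
Final line 5: czcnv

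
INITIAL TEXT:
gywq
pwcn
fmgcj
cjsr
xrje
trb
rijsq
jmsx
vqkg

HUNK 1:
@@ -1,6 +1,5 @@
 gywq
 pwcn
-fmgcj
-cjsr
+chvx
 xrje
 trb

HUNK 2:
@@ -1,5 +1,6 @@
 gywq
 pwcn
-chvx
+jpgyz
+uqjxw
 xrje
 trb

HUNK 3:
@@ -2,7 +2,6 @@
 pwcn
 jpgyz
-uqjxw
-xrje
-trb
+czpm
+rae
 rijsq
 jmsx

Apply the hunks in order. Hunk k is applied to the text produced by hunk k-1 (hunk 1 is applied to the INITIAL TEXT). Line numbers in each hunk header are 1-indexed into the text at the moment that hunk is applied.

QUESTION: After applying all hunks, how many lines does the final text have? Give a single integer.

Hunk 1: at line 1 remove [fmgcj,cjsr] add [chvx] -> 8 lines: gywq pwcn chvx xrje trb rijsq jmsx vqkg
Hunk 2: at line 1 remove [chvx] add [jpgyz,uqjxw] -> 9 lines: gywq pwcn jpgyz uqjxw xrje trb rijsq jmsx vqkg
Hunk 3: at line 2 remove [uqjxw,xrje,trb] add [czpm,rae] -> 8 lines: gywq pwcn jpgyz czpm rae rijsq jmsx vqkg
Final line count: 8

Answer: 8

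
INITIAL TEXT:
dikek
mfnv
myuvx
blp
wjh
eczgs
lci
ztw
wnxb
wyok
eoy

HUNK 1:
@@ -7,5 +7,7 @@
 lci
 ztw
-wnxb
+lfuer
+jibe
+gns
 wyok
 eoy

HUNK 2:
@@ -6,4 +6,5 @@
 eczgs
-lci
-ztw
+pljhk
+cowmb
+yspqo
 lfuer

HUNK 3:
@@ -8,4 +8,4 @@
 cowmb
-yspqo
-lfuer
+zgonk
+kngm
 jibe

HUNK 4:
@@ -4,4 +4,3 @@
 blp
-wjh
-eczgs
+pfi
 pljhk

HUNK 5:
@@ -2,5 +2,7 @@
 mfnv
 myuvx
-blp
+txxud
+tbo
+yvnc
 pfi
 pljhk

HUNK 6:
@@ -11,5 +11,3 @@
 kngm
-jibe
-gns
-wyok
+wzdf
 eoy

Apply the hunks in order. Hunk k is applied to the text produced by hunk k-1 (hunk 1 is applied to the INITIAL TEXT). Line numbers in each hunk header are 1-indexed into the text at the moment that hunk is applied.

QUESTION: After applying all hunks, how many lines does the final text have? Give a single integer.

Answer: 13

Derivation:
Hunk 1: at line 7 remove [wnxb] add [lfuer,jibe,gns] -> 13 lines: dikek mfnv myuvx blp wjh eczgs lci ztw lfuer jibe gns wyok eoy
Hunk 2: at line 6 remove [lci,ztw] add [pljhk,cowmb,yspqo] -> 14 lines: dikek mfnv myuvx blp wjh eczgs pljhk cowmb yspqo lfuer jibe gns wyok eoy
Hunk 3: at line 8 remove [yspqo,lfuer] add [zgonk,kngm] -> 14 lines: dikek mfnv myuvx blp wjh eczgs pljhk cowmb zgonk kngm jibe gns wyok eoy
Hunk 4: at line 4 remove [wjh,eczgs] add [pfi] -> 13 lines: dikek mfnv myuvx blp pfi pljhk cowmb zgonk kngm jibe gns wyok eoy
Hunk 5: at line 2 remove [blp] add [txxud,tbo,yvnc] -> 15 lines: dikek mfnv myuvx txxud tbo yvnc pfi pljhk cowmb zgonk kngm jibe gns wyok eoy
Hunk 6: at line 11 remove [jibe,gns,wyok] add [wzdf] -> 13 lines: dikek mfnv myuvx txxud tbo yvnc pfi pljhk cowmb zgonk kngm wzdf eoy
Final line count: 13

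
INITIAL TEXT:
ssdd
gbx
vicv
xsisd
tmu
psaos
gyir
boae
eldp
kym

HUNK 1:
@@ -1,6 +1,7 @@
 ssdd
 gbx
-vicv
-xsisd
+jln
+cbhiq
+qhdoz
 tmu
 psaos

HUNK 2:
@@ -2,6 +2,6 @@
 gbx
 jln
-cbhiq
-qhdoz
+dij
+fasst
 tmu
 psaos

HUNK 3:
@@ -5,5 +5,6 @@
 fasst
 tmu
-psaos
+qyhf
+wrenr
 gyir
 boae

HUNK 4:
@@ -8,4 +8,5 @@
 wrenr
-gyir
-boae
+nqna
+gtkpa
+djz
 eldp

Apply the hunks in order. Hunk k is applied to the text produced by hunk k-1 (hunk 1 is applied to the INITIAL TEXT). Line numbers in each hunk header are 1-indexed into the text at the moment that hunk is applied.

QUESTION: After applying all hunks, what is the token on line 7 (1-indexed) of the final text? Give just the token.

Answer: qyhf

Derivation:
Hunk 1: at line 1 remove [vicv,xsisd] add [jln,cbhiq,qhdoz] -> 11 lines: ssdd gbx jln cbhiq qhdoz tmu psaos gyir boae eldp kym
Hunk 2: at line 2 remove [cbhiq,qhdoz] add [dij,fasst] -> 11 lines: ssdd gbx jln dij fasst tmu psaos gyir boae eldp kym
Hunk 3: at line 5 remove [psaos] add [qyhf,wrenr] -> 12 lines: ssdd gbx jln dij fasst tmu qyhf wrenr gyir boae eldp kym
Hunk 4: at line 8 remove [gyir,boae] add [nqna,gtkpa,djz] -> 13 lines: ssdd gbx jln dij fasst tmu qyhf wrenr nqna gtkpa djz eldp kym
Final line 7: qyhf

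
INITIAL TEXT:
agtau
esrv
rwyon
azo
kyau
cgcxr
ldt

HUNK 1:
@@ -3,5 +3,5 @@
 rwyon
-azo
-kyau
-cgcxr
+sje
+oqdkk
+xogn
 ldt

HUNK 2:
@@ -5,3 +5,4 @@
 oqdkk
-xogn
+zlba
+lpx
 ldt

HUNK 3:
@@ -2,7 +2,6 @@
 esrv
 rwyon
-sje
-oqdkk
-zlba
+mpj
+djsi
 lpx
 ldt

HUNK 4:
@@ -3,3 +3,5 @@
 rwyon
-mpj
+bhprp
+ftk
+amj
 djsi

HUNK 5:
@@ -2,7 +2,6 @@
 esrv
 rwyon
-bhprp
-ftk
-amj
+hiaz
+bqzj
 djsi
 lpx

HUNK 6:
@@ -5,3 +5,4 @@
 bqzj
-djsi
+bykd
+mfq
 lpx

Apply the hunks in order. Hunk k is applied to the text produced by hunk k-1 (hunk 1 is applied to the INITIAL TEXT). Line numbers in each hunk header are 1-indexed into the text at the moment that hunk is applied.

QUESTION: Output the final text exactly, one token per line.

Answer: agtau
esrv
rwyon
hiaz
bqzj
bykd
mfq
lpx
ldt

Derivation:
Hunk 1: at line 3 remove [azo,kyau,cgcxr] add [sje,oqdkk,xogn] -> 7 lines: agtau esrv rwyon sje oqdkk xogn ldt
Hunk 2: at line 5 remove [xogn] add [zlba,lpx] -> 8 lines: agtau esrv rwyon sje oqdkk zlba lpx ldt
Hunk 3: at line 2 remove [sje,oqdkk,zlba] add [mpj,djsi] -> 7 lines: agtau esrv rwyon mpj djsi lpx ldt
Hunk 4: at line 3 remove [mpj] add [bhprp,ftk,amj] -> 9 lines: agtau esrv rwyon bhprp ftk amj djsi lpx ldt
Hunk 5: at line 2 remove [bhprp,ftk,amj] add [hiaz,bqzj] -> 8 lines: agtau esrv rwyon hiaz bqzj djsi lpx ldt
Hunk 6: at line 5 remove [djsi] add [bykd,mfq] -> 9 lines: agtau esrv rwyon hiaz bqzj bykd mfq lpx ldt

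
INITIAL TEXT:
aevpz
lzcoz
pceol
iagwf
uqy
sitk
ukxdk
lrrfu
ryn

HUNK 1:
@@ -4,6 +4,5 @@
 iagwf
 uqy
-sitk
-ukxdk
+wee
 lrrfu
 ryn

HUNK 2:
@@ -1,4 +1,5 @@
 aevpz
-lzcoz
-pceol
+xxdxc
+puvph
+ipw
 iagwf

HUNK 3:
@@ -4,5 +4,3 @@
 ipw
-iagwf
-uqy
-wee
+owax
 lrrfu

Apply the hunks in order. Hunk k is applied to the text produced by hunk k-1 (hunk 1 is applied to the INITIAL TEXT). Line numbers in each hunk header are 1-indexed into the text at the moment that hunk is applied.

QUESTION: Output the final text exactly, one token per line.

Hunk 1: at line 4 remove [sitk,ukxdk] add [wee] -> 8 lines: aevpz lzcoz pceol iagwf uqy wee lrrfu ryn
Hunk 2: at line 1 remove [lzcoz,pceol] add [xxdxc,puvph,ipw] -> 9 lines: aevpz xxdxc puvph ipw iagwf uqy wee lrrfu ryn
Hunk 3: at line 4 remove [iagwf,uqy,wee] add [owax] -> 7 lines: aevpz xxdxc puvph ipw owax lrrfu ryn

Answer: aevpz
xxdxc
puvph
ipw
owax
lrrfu
ryn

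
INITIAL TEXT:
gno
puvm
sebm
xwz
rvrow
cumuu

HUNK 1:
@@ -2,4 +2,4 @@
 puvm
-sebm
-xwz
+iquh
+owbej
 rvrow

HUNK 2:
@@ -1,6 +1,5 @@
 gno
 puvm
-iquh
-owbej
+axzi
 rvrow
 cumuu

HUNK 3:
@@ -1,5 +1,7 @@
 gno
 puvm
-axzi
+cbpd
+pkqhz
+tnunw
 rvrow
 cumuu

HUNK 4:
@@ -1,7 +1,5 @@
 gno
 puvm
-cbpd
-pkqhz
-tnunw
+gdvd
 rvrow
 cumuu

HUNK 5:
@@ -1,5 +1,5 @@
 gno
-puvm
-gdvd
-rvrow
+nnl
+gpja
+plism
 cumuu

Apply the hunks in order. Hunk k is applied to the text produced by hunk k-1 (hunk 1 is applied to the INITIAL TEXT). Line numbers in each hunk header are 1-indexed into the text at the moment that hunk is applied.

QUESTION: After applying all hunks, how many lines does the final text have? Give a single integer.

Hunk 1: at line 2 remove [sebm,xwz] add [iquh,owbej] -> 6 lines: gno puvm iquh owbej rvrow cumuu
Hunk 2: at line 1 remove [iquh,owbej] add [axzi] -> 5 lines: gno puvm axzi rvrow cumuu
Hunk 3: at line 1 remove [axzi] add [cbpd,pkqhz,tnunw] -> 7 lines: gno puvm cbpd pkqhz tnunw rvrow cumuu
Hunk 4: at line 1 remove [cbpd,pkqhz,tnunw] add [gdvd] -> 5 lines: gno puvm gdvd rvrow cumuu
Hunk 5: at line 1 remove [puvm,gdvd,rvrow] add [nnl,gpja,plism] -> 5 lines: gno nnl gpja plism cumuu
Final line count: 5

Answer: 5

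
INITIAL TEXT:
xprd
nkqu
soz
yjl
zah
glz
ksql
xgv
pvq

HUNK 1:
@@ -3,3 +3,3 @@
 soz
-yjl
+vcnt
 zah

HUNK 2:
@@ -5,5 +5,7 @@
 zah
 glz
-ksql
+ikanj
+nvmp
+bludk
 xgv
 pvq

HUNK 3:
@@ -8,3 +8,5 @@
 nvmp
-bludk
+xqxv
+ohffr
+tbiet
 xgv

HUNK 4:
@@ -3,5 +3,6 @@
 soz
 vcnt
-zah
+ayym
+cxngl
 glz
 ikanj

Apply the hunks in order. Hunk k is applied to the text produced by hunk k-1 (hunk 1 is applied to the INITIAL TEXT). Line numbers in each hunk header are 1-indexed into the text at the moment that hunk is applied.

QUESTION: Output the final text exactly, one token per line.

Answer: xprd
nkqu
soz
vcnt
ayym
cxngl
glz
ikanj
nvmp
xqxv
ohffr
tbiet
xgv
pvq

Derivation:
Hunk 1: at line 3 remove [yjl] add [vcnt] -> 9 lines: xprd nkqu soz vcnt zah glz ksql xgv pvq
Hunk 2: at line 5 remove [ksql] add [ikanj,nvmp,bludk] -> 11 lines: xprd nkqu soz vcnt zah glz ikanj nvmp bludk xgv pvq
Hunk 3: at line 8 remove [bludk] add [xqxv,ohffr,tbiet] -> 13 lines: xprd nkqu soz vcnt zah glz ikanj nvmp xqxv ohffr tbiet xgv pvq
Hunk 4: at line 3 remove [zah] add [ayym,cxngl] -> 14 lines: xprd nkqu soz vcnt ayym cxngl glz ikanj nvmp xqxv ohffr tbiet xgv pvq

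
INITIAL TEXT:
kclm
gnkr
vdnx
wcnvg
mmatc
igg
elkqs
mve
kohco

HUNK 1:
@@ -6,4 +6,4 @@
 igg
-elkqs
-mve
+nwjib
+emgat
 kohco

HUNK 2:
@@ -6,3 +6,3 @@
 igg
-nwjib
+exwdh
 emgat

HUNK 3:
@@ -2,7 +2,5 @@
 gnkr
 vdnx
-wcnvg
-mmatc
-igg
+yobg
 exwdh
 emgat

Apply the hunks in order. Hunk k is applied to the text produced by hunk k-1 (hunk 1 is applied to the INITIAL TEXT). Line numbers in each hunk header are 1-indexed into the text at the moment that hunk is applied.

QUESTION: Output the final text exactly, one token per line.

Hunk 1: at line 6 remove [elkqs,mve] add [nwjib,emgat] -> 9 lines: kclm gnkr vdnx wcnvg mmatc igg nwjib emgat kohco
Hunk 2: at line 6 remove [nwjib] add [exwdh] -> 9 lines: kclm gnkr vdnx wcnvg mmatc igg exwdh emgat kohco
Hunk 3: at line 2 remove [wcnvg,mmatc,igg] add [yobg] -> 7 lines: kclm gnkr vdnx yobg exwdh emgat kohco

Answer: kclm
gnkr
vdnx
yobg
exwdh
emgat
kohco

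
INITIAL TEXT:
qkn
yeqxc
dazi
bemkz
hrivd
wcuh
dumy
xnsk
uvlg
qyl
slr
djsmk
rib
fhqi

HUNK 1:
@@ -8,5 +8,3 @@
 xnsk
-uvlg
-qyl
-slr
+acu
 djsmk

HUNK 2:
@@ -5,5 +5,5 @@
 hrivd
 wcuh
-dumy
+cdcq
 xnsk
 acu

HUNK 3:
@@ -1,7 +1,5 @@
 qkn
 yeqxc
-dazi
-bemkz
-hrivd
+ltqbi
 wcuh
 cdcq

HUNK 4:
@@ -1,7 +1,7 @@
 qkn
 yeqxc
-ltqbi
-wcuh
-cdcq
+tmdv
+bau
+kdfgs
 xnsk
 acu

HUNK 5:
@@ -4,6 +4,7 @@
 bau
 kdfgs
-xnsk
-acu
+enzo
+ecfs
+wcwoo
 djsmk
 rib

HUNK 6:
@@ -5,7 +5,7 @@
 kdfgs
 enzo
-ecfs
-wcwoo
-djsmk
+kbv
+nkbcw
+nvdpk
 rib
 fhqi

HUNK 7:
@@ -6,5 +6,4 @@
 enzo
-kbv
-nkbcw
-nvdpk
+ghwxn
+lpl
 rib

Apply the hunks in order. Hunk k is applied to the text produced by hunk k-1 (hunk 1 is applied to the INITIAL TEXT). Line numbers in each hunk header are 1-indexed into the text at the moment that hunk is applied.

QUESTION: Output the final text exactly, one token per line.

Answer: qkn
yeqxc
tmdv
bau
kdfgs
enzo
ghwxn
lpl
rib
fhqi

Derivation:
Hunk 1: at line 8 remove [uvlg,qyl,slr] add [acu] -> 12 lines: qkn yeqxc dazi bemkz hrivd wcuh dumy xnsk acu djsmk rib fhqi
Hunk 2: at line 5 remove [dumy] add [cdcq] -> 12 lines: qkn yeqxc dazi bemkz hrivd wcuh cdcq xnsk acu djsmk rib fhqi
Hunk 3: at line 1 remove [dazi,bemkz,hrivd] add [ltqbi] -> 10 lines: qkn yeqxc ltqbi wcuh cdcq xnsk acu djsmk rib fhqi
Hunk 4: at line 1 remove [ltqbi,wcuh,cdcq] add [tmdv,bau,kdfgs] -> 10 lines: qkn yeqxc tmdv bau kdfgs xnsk acu djsmk rib fhqi
Hunk 5: at line 4 remove [xnsk,acu] add [enzo,ecfs,wcwoo] -> 11 lines: qkn yeqxc tmdv bau kdfgs enzo ecfs wcwoo djsmk rib fhqi
Hunk 6: at line 5 remove [ecfs,wcwoo,djsmk] add [kbv,nkbcw,nvdpk] -> 11 lines: qkn yeqxc tmdv bau kdfgs enzo kbv nkbcw nvdpk rib fhqi
Hunk 7: at line 6 remove [kbv,nkbcw,nvdpk] add [ghwxn,lpl] -> 10 lines: qkn yeqxc tmdv bau kdfgs enzo ghwxn lpl rib fhqi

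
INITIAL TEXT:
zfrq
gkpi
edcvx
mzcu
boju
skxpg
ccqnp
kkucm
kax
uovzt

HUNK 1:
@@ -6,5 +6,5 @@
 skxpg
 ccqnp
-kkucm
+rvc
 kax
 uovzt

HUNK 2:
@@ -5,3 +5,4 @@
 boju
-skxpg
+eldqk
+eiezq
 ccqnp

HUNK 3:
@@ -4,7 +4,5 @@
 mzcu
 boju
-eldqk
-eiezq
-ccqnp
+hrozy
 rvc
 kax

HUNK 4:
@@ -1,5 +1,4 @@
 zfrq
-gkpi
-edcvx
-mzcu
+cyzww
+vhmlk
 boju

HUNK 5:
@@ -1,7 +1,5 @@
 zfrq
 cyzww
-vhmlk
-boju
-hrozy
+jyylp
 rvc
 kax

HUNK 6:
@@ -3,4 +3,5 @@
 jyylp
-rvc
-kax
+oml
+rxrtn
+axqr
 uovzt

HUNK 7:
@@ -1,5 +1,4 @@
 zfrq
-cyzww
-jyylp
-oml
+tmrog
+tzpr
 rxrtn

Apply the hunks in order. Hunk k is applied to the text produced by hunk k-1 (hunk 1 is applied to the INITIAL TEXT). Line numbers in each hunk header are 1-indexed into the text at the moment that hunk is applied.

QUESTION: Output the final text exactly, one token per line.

Hunk 1: at line 6 remove [kkucm] add [rvc] -> 10 lines: zfrq gkpi edcvx mzcu boju skxpg ccqnp rvc kax uovzt
Hunk 2: at line 5 remove [skxpg] add [eldqk,eiezq] -> 11 lines: zfrq gkpi edcvx mzcu boju eldqk eiezq ccqnp rvc kax uovzt
Hunk 3: at line 4 remove [eldqk,eiezq,ccqnp] add [hrozy] -> 9 lines: zfrq gkpi edcvx mzcu boju hrozy rvc kax uovzt
Hunk 4: at line 1 remove [gkpi,edcvx,mzcu] add [cyzww,vhmlk] -> 8 lines: zfrq cyzww vhmlk boju hrozy rvc kax uovzt
Hunk 5: at line 1 remove [vhmlk,boju,hrozy] add [jyylp] -> 6 lines: zfrq cyzww jyylp rvc kax uovzt
Hunk 6: at line 3 remove [rvc,kax] add [oml,rxrtn,axqr] -> 7 lines: zfrq cyzww jyylp oml rxrtn axqr uovzt
Hunk 7: at line 1 remove [cyzww,jyylp,oml] add [tmrog,tzpr] -> 6 lines: zfrq tmrog tzpr rxrtn axqr uovzt

Answer: zfrq
tmrog
tzpr
rxrtn
axqr
uovzt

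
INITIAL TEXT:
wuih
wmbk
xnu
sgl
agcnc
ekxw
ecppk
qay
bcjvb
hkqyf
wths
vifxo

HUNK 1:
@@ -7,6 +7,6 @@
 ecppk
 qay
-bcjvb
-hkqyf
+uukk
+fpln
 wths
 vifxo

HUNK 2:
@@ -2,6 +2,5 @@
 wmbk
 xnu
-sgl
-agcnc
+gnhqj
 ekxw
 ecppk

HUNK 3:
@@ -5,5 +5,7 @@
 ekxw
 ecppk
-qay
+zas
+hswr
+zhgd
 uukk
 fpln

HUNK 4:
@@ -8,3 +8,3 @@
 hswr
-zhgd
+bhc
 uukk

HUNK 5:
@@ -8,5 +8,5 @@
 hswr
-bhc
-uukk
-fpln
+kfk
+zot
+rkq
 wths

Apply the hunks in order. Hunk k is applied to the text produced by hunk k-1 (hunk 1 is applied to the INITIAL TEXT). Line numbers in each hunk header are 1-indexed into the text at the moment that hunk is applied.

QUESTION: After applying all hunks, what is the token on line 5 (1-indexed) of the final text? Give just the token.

Answer: ekxw

Derivation:
Hunk 1: at line 7 remove [bcjvb,hkqyf] add [uukk,fpln] -> 12 lines: wuih wmbk xnu sgl agcnc ekxw ecppk qay uukk fpln wths vifxo
Hunk 2: at line 2 remove [sgl,agcnc] add [gnhqj] -> 11 lines: wuih wmbk xnu gnhqj ekxw ecppk qay uukk fpln wths vifxo
Hunk 3: at line 5 remove [qay] add [zas,hswr,zhgd] -> 13 lines: wuih wmbk xnu gnhqj ekxw ecppk zas hswr zhgd uukk fpln wths vifxo
Hunk 4: at line 8 remove [zhgd] add [bhc] -> 13 lines: wuih wmbk xnu gnhqj ekxw ecppk zas hswr bhc uukk fpln wths vifxo
Hunk 5: at line 8 remove [bhc,uukk,fpln] add [kfk,zot,rkq] -> 13 lines: wuih wmbk xnu gnhqj ekxw ecppk zas hswr kfk zot rkq wths vifxo
Final line 5: ekxw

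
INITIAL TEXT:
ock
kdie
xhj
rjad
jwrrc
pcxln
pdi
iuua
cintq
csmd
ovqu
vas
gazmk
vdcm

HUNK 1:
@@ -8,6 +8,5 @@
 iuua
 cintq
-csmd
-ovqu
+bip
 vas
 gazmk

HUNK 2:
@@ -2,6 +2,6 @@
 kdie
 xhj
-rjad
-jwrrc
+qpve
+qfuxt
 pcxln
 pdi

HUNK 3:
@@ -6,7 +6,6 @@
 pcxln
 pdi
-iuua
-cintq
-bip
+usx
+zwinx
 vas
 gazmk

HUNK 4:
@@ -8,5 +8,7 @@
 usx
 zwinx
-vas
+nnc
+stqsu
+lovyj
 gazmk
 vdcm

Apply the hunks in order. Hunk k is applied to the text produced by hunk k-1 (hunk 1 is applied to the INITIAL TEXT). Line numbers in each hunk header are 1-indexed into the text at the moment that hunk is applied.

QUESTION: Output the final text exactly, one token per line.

Answer: ock
kdie
xhj
qpve
qfuxt
pcxln
pdi
usx
zwinx
nnc
stqsu
lovyj
gazmk
vdcm

Derivation:
Hunk 1: at line 8 remove [csmd,ovqu] add [bip] -> 13 lines: ock kdie xhj rjad jwrrc pcxln pdi iuua cintq bip vas gazmk vdcm
Hunk 2: at line 2 remove [rjad,jwrrc] add [qpve,qfuxt] -> 13 lines: ock kdie xhj qpve qfuxt pcxln pdi iuua cintq bip vas gazmk vdcm
Hunk 3: at line 6 remove [iuua,cintq,bip] add [usx,zwinx] -> 12 lines: ock kdie xhj qpve qfuxt pcxln pdi usx zwinx vas gazmk vdcm
Hunk 4: at line 8 remove [vas] add [nnc,stqsu,lovyj] -> 14 lines: ock kdie xhj qpve qfuxt pcxln pdi usx zwinx nnc stqsu lovyj gazmk vdcm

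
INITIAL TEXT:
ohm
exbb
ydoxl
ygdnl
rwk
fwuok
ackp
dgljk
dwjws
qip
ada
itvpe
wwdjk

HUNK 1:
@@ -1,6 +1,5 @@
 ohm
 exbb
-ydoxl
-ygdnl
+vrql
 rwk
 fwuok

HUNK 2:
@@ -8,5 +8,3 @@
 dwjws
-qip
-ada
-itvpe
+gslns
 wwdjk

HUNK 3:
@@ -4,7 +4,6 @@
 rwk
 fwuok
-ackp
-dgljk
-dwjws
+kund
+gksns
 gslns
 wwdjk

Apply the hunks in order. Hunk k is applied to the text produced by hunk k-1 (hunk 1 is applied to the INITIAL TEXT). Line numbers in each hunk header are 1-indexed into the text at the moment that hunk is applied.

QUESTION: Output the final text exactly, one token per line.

Answer: ohm
exbb
vrql
rwk
fwuok
kund
gksns
gslns
wwdjk

Derivation:
Hunk 1: at line 1 remove [ydoxl,ygdnl] add [vrql] -> 12 lines: ohm exbb vrql rwk fwuok ackp dgljk dwjws qip ada itvpe wwdjk
Hunk 2: at line 8 remove [qip,ada,itvpe] add [gslns] -> 10 lines: ohm exbb vrql rwk fwuok ackp dgljk dwjws gslns wwdjk
Hunk 3: at line 4 remove [ackp,dgljk,dwjws] add [kund,gksns] -> 9 lines: ohm exbb vrql rwk fwuok kund gksns gslns wwdjk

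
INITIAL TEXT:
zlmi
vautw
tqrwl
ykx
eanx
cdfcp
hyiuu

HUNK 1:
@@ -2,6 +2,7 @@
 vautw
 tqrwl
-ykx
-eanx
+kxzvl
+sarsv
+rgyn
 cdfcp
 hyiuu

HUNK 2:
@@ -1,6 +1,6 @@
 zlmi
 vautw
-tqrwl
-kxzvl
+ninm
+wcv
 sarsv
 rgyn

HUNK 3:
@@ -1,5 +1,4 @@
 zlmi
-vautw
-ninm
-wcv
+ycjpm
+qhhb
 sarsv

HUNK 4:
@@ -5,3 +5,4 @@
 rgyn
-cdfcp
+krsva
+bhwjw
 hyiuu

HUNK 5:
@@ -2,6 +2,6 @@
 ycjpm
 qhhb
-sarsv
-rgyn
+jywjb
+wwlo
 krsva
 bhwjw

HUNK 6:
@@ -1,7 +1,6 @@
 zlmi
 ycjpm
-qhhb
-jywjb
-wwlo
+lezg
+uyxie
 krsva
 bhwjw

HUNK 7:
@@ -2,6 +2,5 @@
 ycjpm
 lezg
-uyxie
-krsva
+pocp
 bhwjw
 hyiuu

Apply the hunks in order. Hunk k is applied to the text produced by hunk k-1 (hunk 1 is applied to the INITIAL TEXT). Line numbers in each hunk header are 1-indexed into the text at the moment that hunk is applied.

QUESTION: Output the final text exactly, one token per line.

Answer: zlmi
ycjpm
lezg
pocp
bhwjw
hyiuu

Derivation:
Hunk 1: at line 2 remove [ykx,eanx] add [kxzvl,sarsv,rgyn] -> 8 lines: zlmi vautw tqrwl kxzvl sarsv rgyn cdfcp hyiuu
Hunk 2: at line 1 remove [tqrwl,kxzvl] add [ninm,wcv] -> 8 lines: zlmi vautw ninm wcv sarsv rgyn cdfcp hyiuu
Hunk 3: at line 1 remove [vautw,ninm,wcv] add [ycjpm,qhhb] -> 7 lines: zlmi ycjpm qhhb sarsv rgyn cdfcp hyiuu
Hunk 4: at line 5 remove [cdfcp] add [krsva,bhwjw] -> 8 lines: zlmi ycjpm qhhb sarsv rgyn krsva bhwjw hyiuu
Hunk 5: at line 2 remove [sarsv,rgyn] add [jywjb,wwlo] -> 8 lines: zlmi ycjpm qhhb jywjb wwlo krsva bhwjw hyiuu
Hunk 6: at line 1 remove [qhhb,jywjb,wwlo] add [lezg,uyxie] -> 7 lines: zlmi ycjpm lezg uyxie krsva bhwjw hyiuu
Hunk 7: at line 2 remove [uyxie,krsva] add [pocp] -> 6 lines: zlmi ycjpm lezg pocp bhwjw hyiuu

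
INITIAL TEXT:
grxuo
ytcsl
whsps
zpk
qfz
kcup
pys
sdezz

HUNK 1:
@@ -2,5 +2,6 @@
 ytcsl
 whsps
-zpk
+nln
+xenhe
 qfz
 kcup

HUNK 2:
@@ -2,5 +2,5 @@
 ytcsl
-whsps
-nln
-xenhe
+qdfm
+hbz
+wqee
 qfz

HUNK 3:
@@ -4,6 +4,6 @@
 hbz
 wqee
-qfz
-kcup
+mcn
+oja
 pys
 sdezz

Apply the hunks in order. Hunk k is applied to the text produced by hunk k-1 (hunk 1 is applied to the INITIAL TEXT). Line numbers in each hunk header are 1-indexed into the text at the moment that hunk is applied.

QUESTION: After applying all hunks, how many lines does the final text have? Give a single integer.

Hunk 1: at line 2 remove [zpk] add [nln,xenhe] -> 9 lines: grxuo ytcsl whsps nln xenhe qfz kcup pys sdezz
Hunk 2: at line 2 remove [whsps,nln,xenhe] add [qdfm,hbz,wqee] -> 9 lines: grxuo ytcsl qdfm hbz wqee qfz kcup pys sdezz
Hunk 3: at line 4 remove [qfz,kcup] add [mcn,oja] -> 9 lines: grxuo ytcsl qdfm hbz wqee mcn oja pys sdezz
Final line count: 9

Answer: 9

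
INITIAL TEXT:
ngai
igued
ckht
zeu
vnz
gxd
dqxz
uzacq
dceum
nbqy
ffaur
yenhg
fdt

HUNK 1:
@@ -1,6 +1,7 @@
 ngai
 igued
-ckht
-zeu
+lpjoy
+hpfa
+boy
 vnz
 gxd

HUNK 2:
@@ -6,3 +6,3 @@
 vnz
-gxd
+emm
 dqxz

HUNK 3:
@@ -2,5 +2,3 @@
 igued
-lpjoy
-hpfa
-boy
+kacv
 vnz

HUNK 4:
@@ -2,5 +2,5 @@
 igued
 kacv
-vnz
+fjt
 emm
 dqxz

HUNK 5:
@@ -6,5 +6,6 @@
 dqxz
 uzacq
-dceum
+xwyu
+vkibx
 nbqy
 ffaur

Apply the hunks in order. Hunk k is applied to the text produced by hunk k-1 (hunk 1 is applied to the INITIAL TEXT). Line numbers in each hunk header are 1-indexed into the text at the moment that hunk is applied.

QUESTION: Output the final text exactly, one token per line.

Hunk 1: at line 1 remove [ckht,zeu] add [lpjoy,hpfa,boy] -> 14 lines: ngai igued lpjoy hpfa boy vnz gxd dqxz uzacq dceum nbqy ffaur yenhg fdt
Hunk 2: at line 6 remove [gxd] add [emm] -> 14 lines: ngai igued lpjoy hpfa boy vnz emm dqxz uzacq dceum nbqy ffaur yenhg fdt
Hunk 3: at line 2 remove [lpjoy,hpfa,boy] add [kacv] -> 12 lines: ngai igued kacv vnz emm dqxz uzacq dceum nbqy ffaur yenhg fdt
Hunk 4: at line 2 remove [vnz] add [fjt] -> 12 lines: ngai igued kacv fjt emm dqxz uzacq dceum nbqy ffaur yenhg fdt
Hunk 5: at line 6 remove [dceum] add [xwyu,vkibx] -> 13 lines: ngai igued kacv fjt emm dqxz uzacq xwyu vkibx nbqy ffaur yenhg fdt

Answer: ngai
igued
kacv
fjt
emm
dqxz
uzacq
xwyu
vkibx
nbqy
ffaur
yenhg
fdt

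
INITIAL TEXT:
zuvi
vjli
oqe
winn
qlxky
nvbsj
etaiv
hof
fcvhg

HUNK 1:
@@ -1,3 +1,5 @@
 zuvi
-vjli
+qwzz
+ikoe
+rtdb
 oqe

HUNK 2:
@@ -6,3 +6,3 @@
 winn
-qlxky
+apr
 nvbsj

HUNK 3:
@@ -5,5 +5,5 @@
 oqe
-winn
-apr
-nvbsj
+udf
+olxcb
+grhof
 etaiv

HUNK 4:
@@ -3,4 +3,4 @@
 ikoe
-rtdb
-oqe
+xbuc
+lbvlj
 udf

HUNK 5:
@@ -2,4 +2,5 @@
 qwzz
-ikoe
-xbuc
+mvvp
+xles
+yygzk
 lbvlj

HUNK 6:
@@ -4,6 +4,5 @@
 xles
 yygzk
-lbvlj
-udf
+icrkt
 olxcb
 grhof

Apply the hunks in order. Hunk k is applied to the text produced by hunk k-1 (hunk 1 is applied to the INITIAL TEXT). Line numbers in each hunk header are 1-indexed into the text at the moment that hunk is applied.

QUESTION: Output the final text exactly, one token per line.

Answer: zuvi
qwzz
mvvp
xles
yygzk
icrkt
olxcb
grhof
etaiv
hof
fcvhg

Derivation:
Hunk 1: at line 1 remove [vjli] add [qwzz,ikoe,rtdb] -> 11 lines: zuvi qwzz ikoe rtdb oqe winn qlxky nvbsj etaiv hof fcvhg
Hunk 2: at line 6 remove [qlxky] add [apr] -> 11 lines: zuvi qwzz ikoe rtdb oqe winn apr nvbsj etaiv hof fcvhg
Hunk 3: at line 5 remove [winn,apr,nvbsj] add [udf,olxcb,grhof] -> 11 lines: zuvi qwzz ikoe rtdb oqe udf olxcb grhof etaiv hof fcvhg
Hunk 4: at line 3 remove [rtdb,oqe] add [xbuc,lbvlj] -> 11 lines: zuvi qwzz ikoe xbuc lbvlj udf olxcb grhof etaiv hof fcvhg
Hunk 5: at line 2 remove [ikoe,xbuc] add [mvvp,xles,yygzk] -> 12 lines: zuvi qwzz mvvp xles yygzk lbvlj udf olxcb grhof etaiv hof fcvhg
Hunk 6: at line 4 remove [lbvlj,udf] add [icrkt] -> 11 lines: zuvi qwzz mvvp xles yygzk icrkt olxcb grhof etaiv hof fcvhg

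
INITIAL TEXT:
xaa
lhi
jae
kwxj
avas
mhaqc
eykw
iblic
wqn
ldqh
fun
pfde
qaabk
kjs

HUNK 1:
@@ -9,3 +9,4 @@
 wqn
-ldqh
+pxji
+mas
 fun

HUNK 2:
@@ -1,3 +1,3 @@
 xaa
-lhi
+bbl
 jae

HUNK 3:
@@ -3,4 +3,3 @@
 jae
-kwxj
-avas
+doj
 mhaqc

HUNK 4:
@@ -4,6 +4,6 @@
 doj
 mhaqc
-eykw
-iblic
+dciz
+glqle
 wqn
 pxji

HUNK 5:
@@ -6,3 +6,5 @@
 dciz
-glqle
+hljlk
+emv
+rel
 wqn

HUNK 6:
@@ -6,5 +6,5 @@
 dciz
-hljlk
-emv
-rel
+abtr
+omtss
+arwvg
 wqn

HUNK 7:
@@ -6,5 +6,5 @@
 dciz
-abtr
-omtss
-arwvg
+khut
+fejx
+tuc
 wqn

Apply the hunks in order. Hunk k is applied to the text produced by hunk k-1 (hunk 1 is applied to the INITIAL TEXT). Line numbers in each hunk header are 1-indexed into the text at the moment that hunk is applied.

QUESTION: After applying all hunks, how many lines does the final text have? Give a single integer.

Answer: 16

Derivation:
Hunk 1: at line 9 remove [ldqh] add [pxji,mas] -> 15 lines: xaa lhi jae kwxj avas mhaqc eykw iblic wqn pxji mas fun pfde qaabk kjs
Hunk 2: at line 1 remove [lhi] add [bbl] -> 15 lines: xaa bbl jae kwxj avas mhaqc eykw iblic wqn pxji mas fun pfde qaabk kjs
Hunk 3: at line 3 remove [kwxj,avas] add [doj] -> 14 lines: xaa bbl jae doj mhaqc eykw iblic wqn pxji mas fun pfde qaabk kjs
Hunk 4: at line 4 remove [eykw,iblic] add [dciz,glqle] -> 14 lines: xaa bbl jae doj mhaqc dciz glqle wqn pxji mas fun pfde qaabk kjs
Hunk 5: at line 6 remove [glqle] add [hljlk,emv,rel] -> 16 lines: xaa bbl jae doj mhaqc dciz hljlk emv rel wqn pxji mas fun pfde qaabk kjs
Hunk 6: at line 6 remove [hljlk,emv,rel] add [abtr,omtss,arwvg] -> 16 lines: xaa bbl jae doj mhaqc dciz abtr omtss arwvg wqn pxji mas fun pfde qaabk kjs
Hunk 7: at line 6 remove [abtr,omtss,arwvg] add [khut,fejx,tuc] -> 16 lines: xaa bbl jae doj mhaqc dciz khut fejx tuc wqn pxji mas fun pfde qaabk kjs
Final line count: 16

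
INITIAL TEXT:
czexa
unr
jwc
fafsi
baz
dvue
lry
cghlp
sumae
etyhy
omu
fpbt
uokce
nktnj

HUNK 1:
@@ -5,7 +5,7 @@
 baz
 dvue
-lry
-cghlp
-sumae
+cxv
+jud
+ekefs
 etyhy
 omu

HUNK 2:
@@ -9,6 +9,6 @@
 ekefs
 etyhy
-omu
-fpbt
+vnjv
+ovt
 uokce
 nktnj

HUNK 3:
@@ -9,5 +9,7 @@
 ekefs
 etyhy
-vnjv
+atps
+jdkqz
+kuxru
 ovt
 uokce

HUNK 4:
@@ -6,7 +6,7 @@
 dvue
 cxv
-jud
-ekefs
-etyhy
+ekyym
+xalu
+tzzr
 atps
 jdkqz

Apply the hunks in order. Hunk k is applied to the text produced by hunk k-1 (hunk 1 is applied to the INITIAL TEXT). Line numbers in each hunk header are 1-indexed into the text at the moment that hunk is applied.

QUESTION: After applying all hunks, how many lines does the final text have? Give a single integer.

Hunk 1: at line 5 remove [lry,cghlp,sumae] add [cxv,jud,ekefs] -> 14 lines: czexa unr jwc fafsi baz dvue cxv jud ekefs etyhy omu fpbt uokce nktnj
Hunk 2: at line 9 remove [omu,fpbt] add [vnjv,ovt] -> 14 lines: czexa unr jwc fafsi baz dvue cxv jud ekefs etyhy vnjv ovt uokce nktnj
Hunk 3: at line 9 remove [vnjv] add [atps,jdkqz,kuxru] -> 16 lines: czexa unr jwc fafsi baz dvue cxv jud ekefs etyhy atps jdkqz kuxru ovt uokce nktnj
Hunk 4: at line 6 remove [jud,ekefs,etyhy] add [ekyym,xalu,tzzr] -> 16 lines: czexa unr jwc fafsi baz dvue cxv ekyym xalu tzzr atps jdkqz kuxru ovt uokce nktnj
Final line count: 16

Answer: 16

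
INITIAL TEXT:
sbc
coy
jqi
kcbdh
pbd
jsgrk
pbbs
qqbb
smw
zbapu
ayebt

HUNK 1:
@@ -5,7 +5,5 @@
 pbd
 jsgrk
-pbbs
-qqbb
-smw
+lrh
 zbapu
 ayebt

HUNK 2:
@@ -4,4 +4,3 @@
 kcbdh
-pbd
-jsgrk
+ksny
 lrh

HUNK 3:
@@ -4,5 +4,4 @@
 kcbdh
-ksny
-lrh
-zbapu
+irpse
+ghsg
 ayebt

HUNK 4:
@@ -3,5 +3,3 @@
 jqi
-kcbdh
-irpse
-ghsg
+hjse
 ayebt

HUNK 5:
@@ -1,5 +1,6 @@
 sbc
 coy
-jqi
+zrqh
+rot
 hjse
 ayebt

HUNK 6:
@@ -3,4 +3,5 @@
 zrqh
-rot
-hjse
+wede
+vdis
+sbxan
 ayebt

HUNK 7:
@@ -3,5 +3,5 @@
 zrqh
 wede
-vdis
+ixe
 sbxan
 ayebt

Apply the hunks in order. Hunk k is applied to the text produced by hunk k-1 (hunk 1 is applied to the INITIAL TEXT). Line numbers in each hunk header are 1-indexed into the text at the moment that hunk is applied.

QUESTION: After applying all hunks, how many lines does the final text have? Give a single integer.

Hunk 1: at line 5 remove [pbbs,qqbb,smw] add [lrh] -> 9 lines: sbc coy jqi kcbdh pbd jsgrk lrh zbapu ayebt
Hunk 2: at line 4 remove [pbd,jsgrk] add [ksny] -> 8 lines: sbc coy jqi kcbdh ksny lrh zbapu ayebt
Hunk 3: at line 4 remove [ksny,lrh,zbapu] add [irpse,ghsg] -> 7 lines: sbc coy jqi kcbdh irpse ghsg ayebt
Hunk 4: at line 3 remove [kcbdh,irpse,ghsg] add [hjse] -> 5 lines: sbc coy jqi hjse ayebt
Hunk 5: at line 1 remove [jqi] add [zrqh,rot] -> 6 lines: sbc coy zrqh rot hjse ayebt
Hunk 6: at line 3 remove [rot,hjse] add [wede,vdis,sbxan] -> 7 lines: sbc coy zrqh wede vdis sbxan ayebt
Hunk 7: at line 3 remove [vdis] add [ixe] -> 7 lines: sbc coy zrqh wede ixe sbxan ayebt
Final line count: 7

Answer: 7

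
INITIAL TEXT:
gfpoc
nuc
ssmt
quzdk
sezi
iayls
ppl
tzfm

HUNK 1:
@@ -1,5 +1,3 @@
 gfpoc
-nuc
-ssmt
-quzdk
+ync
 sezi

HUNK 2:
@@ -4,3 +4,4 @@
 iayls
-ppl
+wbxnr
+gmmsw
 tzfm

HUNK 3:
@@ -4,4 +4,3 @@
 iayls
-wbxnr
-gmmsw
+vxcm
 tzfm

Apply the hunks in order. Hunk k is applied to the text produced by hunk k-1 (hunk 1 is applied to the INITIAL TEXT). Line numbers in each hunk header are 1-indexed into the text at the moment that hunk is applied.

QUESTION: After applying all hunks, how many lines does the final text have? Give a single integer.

Answer: 6

Derivation:
Hunk 1: at line 1 remove [nuc,ssmt,quzdk] add [ync] -> 6 lines: gfpoc ync sezi iayls ppl tzfm
Hunk 2: at line 4 remove [ppl] add [wbxnr,gmmsw] -> 7 lines: gfpoc ync sezi iayls wbxnr gmmsw tzfm
Hunk 3: at line 4 remove [wbxnr,gmmsw] add [vxcm] -> 6 lines: gfpoc ync sezi iayls vxcm tzfm
Final line count: 6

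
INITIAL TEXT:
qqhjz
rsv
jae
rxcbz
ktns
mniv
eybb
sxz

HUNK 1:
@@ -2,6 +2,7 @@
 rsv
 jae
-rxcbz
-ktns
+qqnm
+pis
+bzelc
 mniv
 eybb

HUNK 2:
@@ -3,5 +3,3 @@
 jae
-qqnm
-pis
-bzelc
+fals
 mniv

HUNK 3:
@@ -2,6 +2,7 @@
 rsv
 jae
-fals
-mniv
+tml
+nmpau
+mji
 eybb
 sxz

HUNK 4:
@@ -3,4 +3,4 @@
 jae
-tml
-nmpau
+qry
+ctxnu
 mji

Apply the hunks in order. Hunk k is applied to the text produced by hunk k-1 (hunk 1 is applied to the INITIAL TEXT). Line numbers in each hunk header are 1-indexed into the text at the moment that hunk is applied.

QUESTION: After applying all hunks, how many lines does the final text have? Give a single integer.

Hunk 1: at line 2 remove [rxcbz,ktns] add [qqnm,pis,bzelc] -> 9 lines: qqhjz rsv jae qqnm pis bzelc mniv eybb sxz
Hunk 2: at line 3 remove [qqnm,pis,bzelc] add [fals] -> 7 lines: qqhjz rsv jae fals mniv eybb sxz
Hunk 3: at line 2 remove [fals,mniv] add [tml,nmpau,mji] -> 8 lines: qqhjz rsv jae tml nmpau mji eybb sxz
Hunk 4: at line 3 remove [tml,nmpau] add [qry,ctxnu] -> 8 lines: qqhjz rsv jae qry ctxnu mji eybb sxz
Final line count: 8

Answer: 8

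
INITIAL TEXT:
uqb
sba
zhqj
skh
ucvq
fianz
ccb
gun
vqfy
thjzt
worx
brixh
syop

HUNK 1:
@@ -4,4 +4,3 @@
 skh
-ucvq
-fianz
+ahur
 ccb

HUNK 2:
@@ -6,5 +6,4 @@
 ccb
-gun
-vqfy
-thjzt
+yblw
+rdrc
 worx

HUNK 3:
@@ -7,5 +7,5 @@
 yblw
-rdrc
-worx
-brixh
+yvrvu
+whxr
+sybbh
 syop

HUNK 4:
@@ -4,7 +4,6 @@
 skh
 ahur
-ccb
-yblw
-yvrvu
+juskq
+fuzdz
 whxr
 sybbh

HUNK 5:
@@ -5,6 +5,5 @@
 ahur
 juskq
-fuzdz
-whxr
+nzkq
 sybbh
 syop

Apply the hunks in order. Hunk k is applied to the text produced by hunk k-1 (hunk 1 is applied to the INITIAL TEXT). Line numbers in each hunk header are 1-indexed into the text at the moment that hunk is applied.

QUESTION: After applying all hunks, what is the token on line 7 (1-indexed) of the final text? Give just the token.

Answer: nzkq

Derivation:
Hunk 1: at line 4 remove [ucvq,fianz] add [ahur] -> 12 lines: uqb sba zhqj skh ahur ccb gun vqfy thjzt worx brixh syop
Hunk 2: at line 6 remove [gun,vqfy,thjzt] add [yblw,rdrc] -> 11 lines: uqb sba zhqj skh ahur ccb yblw rdrc worx brixh syop
Hunk 3: at line 7 remove [rdrc,worx,brixh] add [yvrvu,whxr,sybbh] -> 11 lines: uqb sba zhqj skh ahur ccb yblw yvrvu whxr sybbh syop
Hunk 4: at line 4 remove [ccb,yblw,yvrvu] add [juskq,fuzdz] -> 10 lines: uqb sba zhqj skh ahur juskq fuzdz whxr sybbh syop
Hunk 5: at line 5 remove [fuzdz,whxr] add [nzkq] -> 9 lines: uqb sba zhqj skh ahur juskq nzkq sybbh syop
Final line 7: nzkq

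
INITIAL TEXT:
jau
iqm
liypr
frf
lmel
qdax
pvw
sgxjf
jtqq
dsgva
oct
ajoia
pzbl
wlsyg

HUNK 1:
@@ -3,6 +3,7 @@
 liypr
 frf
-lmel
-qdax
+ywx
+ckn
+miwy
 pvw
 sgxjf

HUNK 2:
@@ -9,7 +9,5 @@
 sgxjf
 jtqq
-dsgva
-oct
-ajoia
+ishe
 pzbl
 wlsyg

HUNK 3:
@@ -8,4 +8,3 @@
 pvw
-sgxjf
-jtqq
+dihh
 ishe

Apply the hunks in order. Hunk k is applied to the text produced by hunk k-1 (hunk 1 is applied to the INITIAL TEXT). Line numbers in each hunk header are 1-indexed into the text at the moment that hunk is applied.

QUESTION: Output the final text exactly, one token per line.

Answer: jau
iqm
liypr
frf
ywx
ckn
miwy
pvw
dihh
ishe
pzbl
wlsyg

Derivation:
Hunk 1: at line 3 remove [lmel,qdax] add [ywx,ckn,miwy] -> 15 lines: jau iqm liypr frf ywx ckn miwy pvw sgxjf jtqq dsgva oct ajoia pzbl wlsyg
Hunk 2: at line 9 remove [dsgva,oct,ajoia] add [ishe] -> 13 lines: jau iqm liypr frf ywx ckn miwy pvw sgxjf jtqq ishe pzbl wlsyg
Hunk 3: at line 8 remove [sgxjf,jtqq] add [dihh] -> 12 lines: jau iqm liypr frf ywx ckn miwy pvw dihh ishe pzbl wlsyg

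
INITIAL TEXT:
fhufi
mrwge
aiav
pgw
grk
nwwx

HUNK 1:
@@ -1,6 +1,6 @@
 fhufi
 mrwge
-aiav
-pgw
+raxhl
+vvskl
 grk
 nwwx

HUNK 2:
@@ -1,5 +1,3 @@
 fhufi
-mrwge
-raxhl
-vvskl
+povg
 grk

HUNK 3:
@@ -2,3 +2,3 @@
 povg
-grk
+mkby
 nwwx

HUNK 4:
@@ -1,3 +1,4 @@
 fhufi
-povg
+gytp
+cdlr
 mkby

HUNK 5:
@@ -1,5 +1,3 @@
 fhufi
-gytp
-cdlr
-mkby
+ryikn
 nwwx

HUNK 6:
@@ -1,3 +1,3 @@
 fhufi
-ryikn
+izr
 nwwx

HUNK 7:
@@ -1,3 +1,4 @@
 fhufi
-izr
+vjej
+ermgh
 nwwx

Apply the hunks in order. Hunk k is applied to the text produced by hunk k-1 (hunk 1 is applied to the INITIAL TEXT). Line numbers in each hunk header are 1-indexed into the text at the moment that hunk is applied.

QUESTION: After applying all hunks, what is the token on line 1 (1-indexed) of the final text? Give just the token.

Answer: fhufi

Derivation:
Hunk 1: at line 1 remove [aiav,pgw] add [raxhl,vvskl] -> 6 lines: fhufi mrwge raxhl vvskl grk nwwx
Hunk 2: at line 1 remove [mrwge,raxhl,vvskl] add [povg] -> 4 lines: fhufi povg grk nwwx
Hunk 3: at line 2 remove [grk] add [mkby] -> 4 lines: fhufi povg mkby nwwx
Hunk 4: at line 1 remove [povg] add [gytp,cdlr] -> 5 lines: fhufi gytp cdlr mkby nwwx
Hunk 5: at line 1 remove [gytp,cdlr,mkby] add [ryikn] -> 3 lines: fhufi ryikn nwwx
Hunk 6: at line 1 remove [ryikn] add [izr] -> 3 lines: fhufi izr nwwx
Hunk 7: at line 1 remove [izr] add [vjej,ermgh] -> 4 lines: fhufi vjej ermgh nwwx
Final line 1: fhufi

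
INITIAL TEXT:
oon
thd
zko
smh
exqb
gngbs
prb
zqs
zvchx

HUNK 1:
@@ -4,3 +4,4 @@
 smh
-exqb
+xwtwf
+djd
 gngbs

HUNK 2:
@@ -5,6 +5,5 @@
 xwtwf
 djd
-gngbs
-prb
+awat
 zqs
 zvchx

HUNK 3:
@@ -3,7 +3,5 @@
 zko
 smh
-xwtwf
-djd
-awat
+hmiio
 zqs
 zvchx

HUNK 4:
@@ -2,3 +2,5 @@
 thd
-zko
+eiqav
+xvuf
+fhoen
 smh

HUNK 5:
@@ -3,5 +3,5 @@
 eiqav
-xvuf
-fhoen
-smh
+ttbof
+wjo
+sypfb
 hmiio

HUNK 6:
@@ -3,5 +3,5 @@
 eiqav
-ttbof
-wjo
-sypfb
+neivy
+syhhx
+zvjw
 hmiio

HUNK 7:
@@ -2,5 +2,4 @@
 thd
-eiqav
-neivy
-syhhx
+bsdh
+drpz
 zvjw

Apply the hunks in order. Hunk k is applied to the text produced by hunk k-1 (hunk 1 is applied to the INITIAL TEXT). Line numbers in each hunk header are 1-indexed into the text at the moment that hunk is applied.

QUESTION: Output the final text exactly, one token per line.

Hunk 1: at line 4 remove [exqb] add [xwtwf,djd] -> 10 lines: oon thd zko smh xwtwf djd gngbs prb zqs zvchx
Hunk 2: at line 5 remove [gngbs,prb] add [awat] -> 9 lines: oon thd zko smh xwtwf djd awat zqs zvchx
Hunk 3: at line 3 remove [xwtwf,djd,awat] add [hmiio] -> 7 lines: oon thd zko smh hmiio zqs zvchx
Hunk 4: at line 2 remove [zko] add [eiqav,xvuf,fhoen] -> 9 lines: oon thd eiqav xvuf fhoen smh hmiio zqs zvchx
Hunk 5: at line 3 remove [xvuf,fhoen,smh] add [ttbof,wjo,sypfb] -> 9 lines: oon thd eiqav ttbof wjo sypfb hmiio zqs zvchx
Hunk 6: at line 3 remove [ttbof,wjo,sypfb] add [neivy,syhhx,zvjw] -> 9 lines: oon thd eiqav neivy syhhx zvjw hmiio zqs zvchx
Hunk 7: at line 2 remove [eiqav,neivy,syhhx] add [bsdh,drpz] -> 8 lines: oon thd bsdh drpz zvjw hmiio zqs zvchx

Answer: oon
thd
bsdh
drpz
zvjw
hmiio
zqs
zvchx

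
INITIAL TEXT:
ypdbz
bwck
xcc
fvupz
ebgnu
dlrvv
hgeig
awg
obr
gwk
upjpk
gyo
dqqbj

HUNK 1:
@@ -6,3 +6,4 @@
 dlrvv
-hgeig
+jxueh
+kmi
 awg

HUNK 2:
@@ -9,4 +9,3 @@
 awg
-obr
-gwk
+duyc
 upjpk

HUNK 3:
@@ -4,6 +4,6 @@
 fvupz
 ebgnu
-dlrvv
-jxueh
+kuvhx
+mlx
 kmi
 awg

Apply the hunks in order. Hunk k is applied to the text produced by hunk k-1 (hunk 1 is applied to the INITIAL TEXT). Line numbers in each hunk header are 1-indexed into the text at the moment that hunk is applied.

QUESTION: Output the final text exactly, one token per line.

Answer: ypdbz
bwck
xcc
fvupz
ebgnu
kuvhx
mlx
kmi
awg
duyc
upjpk
gyo
dqqbj

Derivation:
Hunk 1: at line 6 remove [hgeig] add [jxueh,kmi] -> 14 lines: ypdbz bwck xcc fvupz ebgnu dlrvv jxueh kmi awg obr gwk upjpk gyo dqqbj
Hunk 2: at line 9 remove [obr,gwk] add [duyc] -> 13 lines: ypdbz bwck xcc fvupz ebgnu dlrvv jxueh kmi awg duyc upjpk gyo dqqbj
Hunk 3: at line 4 remove [dlrvv,jxueh] add [kuvhx,mlx] -> 13 lines: ypdbz bwck xcc fvupz ebgnu kuvhx mlx kmi awg duyc upjpk gyo dqqbj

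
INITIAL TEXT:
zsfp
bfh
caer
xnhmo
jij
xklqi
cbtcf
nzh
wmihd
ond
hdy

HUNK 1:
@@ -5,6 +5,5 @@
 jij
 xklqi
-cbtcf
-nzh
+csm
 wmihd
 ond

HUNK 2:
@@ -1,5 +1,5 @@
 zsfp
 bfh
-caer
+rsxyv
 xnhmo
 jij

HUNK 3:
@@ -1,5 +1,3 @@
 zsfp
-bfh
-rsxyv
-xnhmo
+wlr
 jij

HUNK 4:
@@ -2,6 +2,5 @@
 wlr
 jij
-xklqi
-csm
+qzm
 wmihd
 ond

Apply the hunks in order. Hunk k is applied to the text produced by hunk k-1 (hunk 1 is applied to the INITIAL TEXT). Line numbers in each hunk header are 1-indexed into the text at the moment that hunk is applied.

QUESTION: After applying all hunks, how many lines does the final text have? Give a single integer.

Hunk 1: at line 5 remove [cbtcf,nzh] add [csm] -> 10 lines: zsfp bfh caer xnhmo jij xklqi csm wmihd ond hdy
Hunk 2: at line 1 remove [caer] add [rsxyv] -> 10 lines: zsfp bfh rsxyv xnhmo jij xklqi csm wmihd ond hdy
Hunk 3: at line 1 remove [bfh,rsxyv,xnhmo] add [wlr] -> 8 lines: zsfp wlr jij xklqi csm wmihd ond hdy
Hunk 4: at line 2 remove [xklqi,csm] add [qzm] -> 7 lines: zsfp wlr jij qzm wmihd ond hdy
Final line count: 7

Answer: 7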